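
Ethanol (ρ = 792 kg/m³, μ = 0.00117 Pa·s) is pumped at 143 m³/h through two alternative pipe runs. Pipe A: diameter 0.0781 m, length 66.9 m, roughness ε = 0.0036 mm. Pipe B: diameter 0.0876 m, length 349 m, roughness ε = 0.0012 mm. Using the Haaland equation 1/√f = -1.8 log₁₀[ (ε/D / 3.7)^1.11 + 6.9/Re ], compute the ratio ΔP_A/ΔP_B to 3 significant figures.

ΔP_A/ΔP_B ≈ 0.343

Pipe A: V = Q/A = 0.03972/0.004791 = 8.292 m/s; Re = 4.384e+05; ε/D = 4.61e-05; Haaland → f = 0.01389; ΔP_A = f(L/D)(ρV²/2) = 3.24e+05 Pa.
Pipe B: V = Q/A = 0.03972/0.006027 = 6.591 m/s; Re = 3.908e+05; ε/D = 1.37e-05; Haaland → f = 0.01379; ΔP_B = f(L/D)(ρV²/2) = 9.451e+05 Pa.
ΔP_A/ΔP_B = 3.24e+05/9.451e+05 = 0.343.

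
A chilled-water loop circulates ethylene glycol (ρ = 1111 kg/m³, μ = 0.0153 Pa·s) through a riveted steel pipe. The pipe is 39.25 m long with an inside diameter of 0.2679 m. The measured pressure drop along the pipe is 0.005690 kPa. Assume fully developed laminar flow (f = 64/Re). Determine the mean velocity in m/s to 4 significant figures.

V ≈ 0.02125 m/s

For laminar flow, f = 64/Re with Re = ρVD/μ, so Darcy-Weisbach reduces to ΔP = 32μLV/D². Solving for V: V = ΔP·D²/(32μL) = 5.69·(0.2679)²/(32·0.0153·39.25) = 0.02125 m/s.
Check: Re = ρVD/μ = 1111·0.02125·0.2679/0.0153 = 413.4 < 2300, so the laminar assumption holds.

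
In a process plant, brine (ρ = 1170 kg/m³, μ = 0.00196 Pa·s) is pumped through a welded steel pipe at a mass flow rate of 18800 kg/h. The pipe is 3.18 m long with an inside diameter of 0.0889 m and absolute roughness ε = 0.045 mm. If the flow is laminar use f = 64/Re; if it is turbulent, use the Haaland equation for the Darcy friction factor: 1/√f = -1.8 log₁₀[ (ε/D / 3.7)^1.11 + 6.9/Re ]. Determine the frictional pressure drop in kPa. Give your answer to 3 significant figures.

ΔP ≈ 0.253 kPa

ṁ = 18800 kg/h = 18800/3600 = 5.222 kg/s.
A = πD²/4 = π(0.0889)²/4 = 0.006207 m²; mean velocity V = ṁ/(ρA) = 5.222/(1170 · 0.006207) = 0.7191 m/s.
Reynolds number Re = ρVD/μ = 1170 · 0.7191 · 0.0889 / 0.00196 = 3.816e+04.
Re > 4000 → turbulent. Relative roughness ε/D = 4.5e-05/0.0889 = 0.000506. Haaland: 1/√f = -1.8 log₁₀[(0.000506/3.7)^1.11 + 6.9/3.816e+04] = -1.8 log₁₀[5.14e-05 + 0.000181] = 6.541, so f = 0.02337.
Darcy-Weisbach: ΔP = f(L/D)(ρV²/2) = 0.02337·(3.18/0.0889)·(1170·0.7191²/2) = 0.02337·35.77·302.5 = 252.9 Pa.
ΔP = 252.9 Pa = 0.253 kPa.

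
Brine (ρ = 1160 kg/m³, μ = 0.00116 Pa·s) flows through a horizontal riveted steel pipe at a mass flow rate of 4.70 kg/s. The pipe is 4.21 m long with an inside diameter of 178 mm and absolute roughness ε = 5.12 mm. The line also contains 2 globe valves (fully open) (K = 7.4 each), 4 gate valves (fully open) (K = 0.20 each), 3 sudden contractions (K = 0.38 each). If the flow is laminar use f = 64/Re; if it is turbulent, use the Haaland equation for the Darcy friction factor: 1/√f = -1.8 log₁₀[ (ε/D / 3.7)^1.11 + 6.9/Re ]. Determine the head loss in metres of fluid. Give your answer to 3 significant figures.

h_f ≈ 0.0245 m

A = πD²/4 = π(0.178)²/4 = 0.02488 m²; mean velocity V = ṁ/(ρA) = 4.7/(1160 · 0.02488) = 0.1628 m/s.
Reynolds number Re = ρVD/μ = 1160 · 0.1628 · 0.178 / 0.00116 = 2.898e+04.
Re > 4000 → turbulent. Relative roughness ε/D = 0.00512/0.178 = 0.0288. Haaland: 1/√f = -1.8 log₁₀[(0.0288/3.7)^1.11 + 6.9/2.898e+04] = -1.8 log₁₀[0.00456 + 0.000238] = 4.175, so f = 0.05738.
Total minor-loss coefficient ΣK = 2·7.4 + 4·0.2 + 3·0.38 = 16.7.
ΔP = [f·L/D + ΣK]·(ρV²/2) = [0.05738·4.21/0.178 + 16.7]·(1160·0.1628²/2) = [1.357 + 16.7]·15.38 = 278.3 Pa.
Head loss h_f = ΔP/(ρg) = 278.3/(1160·9.81) = 0.0245 m.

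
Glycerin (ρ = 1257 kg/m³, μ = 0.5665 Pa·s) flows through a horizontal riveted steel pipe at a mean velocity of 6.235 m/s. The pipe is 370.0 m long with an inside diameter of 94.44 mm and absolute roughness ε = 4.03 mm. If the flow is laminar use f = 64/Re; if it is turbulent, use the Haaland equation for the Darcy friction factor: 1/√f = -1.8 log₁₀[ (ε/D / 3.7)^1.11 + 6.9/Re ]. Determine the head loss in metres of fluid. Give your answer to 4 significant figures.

Reynolds number Re = ρVD/μ = 1257 · 6.235 · 0.09444 / 0.567 = 1307.
Re < 2300 → laminar flow, so f = 64/Re = 64/1307 = 0.04898 (the turbulent correlation is not needed).
Darcy-Weisbach: ΔP = f(L/D)(ρV²/2) = 0.04898·(370/0.09444)·(1257·6.235²/2) = 0.04898·3918·2.443e+04 = 4.689e+06 Pa.
Head loss h_f = ΔP/(ρg) = 4.689e+06/(1257·9.81) = 380.3 m.

h_f ≈ 380.3 m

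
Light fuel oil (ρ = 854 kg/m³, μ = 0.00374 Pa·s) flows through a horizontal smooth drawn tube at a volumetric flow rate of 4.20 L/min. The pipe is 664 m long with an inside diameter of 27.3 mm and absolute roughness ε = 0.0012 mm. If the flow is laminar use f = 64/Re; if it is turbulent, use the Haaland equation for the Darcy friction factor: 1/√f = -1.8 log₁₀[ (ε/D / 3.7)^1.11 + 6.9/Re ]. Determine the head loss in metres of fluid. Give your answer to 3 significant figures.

Q = 4.20 L/min = 4.20/60000 = 7e-05 m³/s.
Cross-sectional area A = πD²/4 = π(0.0273)²/4 = 0.0005853 m²; mean velocity V = Q/A = 7e-05/0.0005853 = 0.1196 m/s.
Reynolds number Re = ρVD/μ = 854 · 0.1196 · 0.0273 / 0.00374 = 745.5.
Re < 2300 → laminar flow, so f = 64/Re = 64/745.5 = 0.08585 (the turbulent correlation is not needed).
Darcy-Weisbach: ΔP = f(L/D)(ρV²/2) = 0.08585·(664/0.0273)·(854·0.1196²/2) = 0.08585·2.432e+04·6.107 = 1.275e+04 Pa.
Head loss h_f = ΔP/(ρg) = 1.275e+04/(854·9.81) = 1.52 m.

h_f ≈ 1.52 m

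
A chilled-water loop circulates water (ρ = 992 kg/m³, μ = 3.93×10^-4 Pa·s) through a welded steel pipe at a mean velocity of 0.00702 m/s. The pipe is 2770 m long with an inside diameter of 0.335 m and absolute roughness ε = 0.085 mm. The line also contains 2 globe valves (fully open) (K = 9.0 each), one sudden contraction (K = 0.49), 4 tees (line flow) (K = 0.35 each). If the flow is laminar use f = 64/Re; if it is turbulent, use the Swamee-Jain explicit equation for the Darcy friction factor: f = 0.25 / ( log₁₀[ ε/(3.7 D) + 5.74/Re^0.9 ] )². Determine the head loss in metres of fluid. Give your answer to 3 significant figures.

h_f ≈ 8.04×10^-4 m

Reynolds number Re = ρVD/μ = 992 · 0.00702 · 0.335 / 0.000393 = 5936.
Re > 4000 → turbulent. Relative roughness ε/D = 8.5e-05/0.335 = 0.000254. Swamee-Jain: f = 0.25/(log₁₀[0.000254/3.7 + 5.74/5936^0.9])² = 0.25/(log₁₀[6.86e-05 + 0.00231])² = 0.25/(-2.625)² = 0.03629.
Total minor-loss coefficient ΣK = 2·9 + 1·0.49 + 4·0.35 = 19.9.
ΔP = [f·L/D + ΣK]·(ρV²/2) = [0.03629·2770/0.335 + 19.9]·(992·0.00702²/2) = [300.1 + 19.9]·0.02444 = 7.822 Pa.
Head loss h_f = ΔP/(ρg) = 7.822/(992·9.81) = 8.04×10^-4 m.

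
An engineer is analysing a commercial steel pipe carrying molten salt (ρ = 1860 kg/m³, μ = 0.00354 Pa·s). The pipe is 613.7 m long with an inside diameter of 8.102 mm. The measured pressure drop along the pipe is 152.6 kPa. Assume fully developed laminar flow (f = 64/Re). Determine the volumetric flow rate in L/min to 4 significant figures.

Q ≈ 0.4457 L/min

For laminar flow, f = 64/Re with Re = ρVD/μ, so Darcy-Weisbach reduces to ΔP = 32μLV/D². Solving for V: V = ΔP·D²/(32μL) = 1.526e+05·(0.008102)²/(32·0.00354·613.7) = 0.1441 m/s.
Check: Re = ρVD/μ = 1860·0.1441·0.008102/0.00354 = 613.4 < 2300, so the laminar assumption holds.
Q = V·A = 0.1441·(π/4·0.008102²) = 7.429e-06 m³/s = 0.4457 L/min.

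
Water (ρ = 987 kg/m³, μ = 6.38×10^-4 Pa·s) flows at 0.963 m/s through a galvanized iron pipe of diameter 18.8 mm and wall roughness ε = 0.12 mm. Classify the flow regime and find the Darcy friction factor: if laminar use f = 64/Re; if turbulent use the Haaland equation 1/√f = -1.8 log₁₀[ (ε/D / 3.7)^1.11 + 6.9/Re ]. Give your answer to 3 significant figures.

f ≈ 0.0353

Re = ρVD/μ = 987·0.963·0.0188/0.000638 = 2.801e+04.
Re > 4000 → turbulent. ε/D = 0.00012/0.0188 = 0.00638; Haaland: 1/√f = -1.8 log₁₀[0.000857 + 0.000246] = 5.323, so f = 0.03529.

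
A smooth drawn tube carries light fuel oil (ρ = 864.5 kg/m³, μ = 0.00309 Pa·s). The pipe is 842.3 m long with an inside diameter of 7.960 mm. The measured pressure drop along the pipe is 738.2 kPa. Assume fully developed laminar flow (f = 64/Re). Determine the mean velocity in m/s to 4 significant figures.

For laminar flow, f = 64/Re with Re = ρVD/μ, so Darcy-Weisbach reduces to ΔP = 32μLV/D². Solving for V: V = ΔP·D²/(32μL) = 7.382e+05·(0.00796)²/(32·0.00309·842.3) = 0.5616 m/s.
Check: Re = ρVD/μ = 864.5·0.5616·0.00796/0.00309 = 1251 < 2300, so the laminar assumption holds.

V ≈ 0.5616 m/s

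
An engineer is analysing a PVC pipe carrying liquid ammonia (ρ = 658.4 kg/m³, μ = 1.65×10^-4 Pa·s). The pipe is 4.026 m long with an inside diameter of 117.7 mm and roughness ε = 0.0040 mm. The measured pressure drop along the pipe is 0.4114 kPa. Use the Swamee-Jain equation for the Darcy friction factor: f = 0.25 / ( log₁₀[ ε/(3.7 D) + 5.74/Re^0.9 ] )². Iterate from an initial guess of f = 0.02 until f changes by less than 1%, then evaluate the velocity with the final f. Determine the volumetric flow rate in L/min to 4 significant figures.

Rearranging Darcy-Weisbach: V = √(2·ΔP·D/(f·L·ρ)). With ε/D = 4e-06/0.1177 = 3.4e-05, iterate starting from f = 0.02:
  f = 0.02 → V = √(2·411.4·0.1177/(0.02·4.026·658.4)) = 1.352 m/s; Re = ρVD/μ = 6.348e+05; f → 0.01315
  f = 0.01315 → V = 1.667 m/s; Re = 7.829e+05; f → 0.01277
  f = 0.01277 → V = 1.691 m/s; Re = 7.943e+05; f → 0.01275
Converged (Δf/f < 1%). With the final f = 0.01275: V = √(2·411.4·0.1177/(0.01275·4.026·658.4)) = 1.693 m/s.
Q = V·A = 1.693·(π/4·0.1177²) = 0.01842 m³/s = 1105 L/min.

Q ≈ 1105 L/min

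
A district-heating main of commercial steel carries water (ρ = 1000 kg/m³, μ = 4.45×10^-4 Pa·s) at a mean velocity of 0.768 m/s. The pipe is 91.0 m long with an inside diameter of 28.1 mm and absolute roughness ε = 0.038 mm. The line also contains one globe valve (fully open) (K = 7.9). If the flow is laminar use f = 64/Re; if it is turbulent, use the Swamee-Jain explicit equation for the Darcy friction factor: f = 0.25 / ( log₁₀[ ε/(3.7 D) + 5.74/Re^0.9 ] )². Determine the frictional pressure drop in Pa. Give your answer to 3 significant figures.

Reynolds number Re = ρVD/μ = 1000 · 0.768 · 0.0281 / 0.000445 = 4.85e+04.
Re > 4000 → turbulent. Relative roughness ε/D = 3.8e-05/0.0281 = 0.00135. Swamee-Jain: f = 0.25/(log₁₀[0.00135/3.7 + 5.74/4.85e+04^0.9])² = 0.25/(log₁₀[0.000365 + 0.000348])² = 0.25/(-3.147)² = 0.02525.
Total minor-loss coefficient ΣK = 1·7.9 = 7.9.
ΔP = [f·L/D + ΣK]·(ρV²/2) = [0.02525·91/0.0281 + 7.9]·(1000·0.768²/2) = [81.77 + 7.9]·294.9 = 2.645e+04 Pa.

ΔP ≈ 26400 Pa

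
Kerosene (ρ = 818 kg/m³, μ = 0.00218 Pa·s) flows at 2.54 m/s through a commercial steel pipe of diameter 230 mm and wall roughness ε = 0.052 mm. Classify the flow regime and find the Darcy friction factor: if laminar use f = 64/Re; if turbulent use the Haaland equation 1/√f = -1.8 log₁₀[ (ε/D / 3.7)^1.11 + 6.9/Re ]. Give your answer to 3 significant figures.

f ≈ 0.0168

Re = ρVD/μ = 818·2.54·0.23/0.00218 = 2.192e+05.
Re > 4000 → turbulent. ε/D = 5.2e-05/0.23 = 0.000226; Haaland: 1/√f = -1.8 log₁₀[2.1e-05 + 3.15e-05] = 7.704, so f = 0.01685.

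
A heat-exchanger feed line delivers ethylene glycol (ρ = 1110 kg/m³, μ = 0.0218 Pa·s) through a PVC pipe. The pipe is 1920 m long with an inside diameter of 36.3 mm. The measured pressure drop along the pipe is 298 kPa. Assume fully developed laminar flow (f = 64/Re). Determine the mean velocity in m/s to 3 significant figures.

For laminar flow, f = 64/Re with Re = ρVD/μ, so Darcy-Weisbach reduces to ΔP = 32μLV/D². Solving for V: V = ΔP·D²/(32μL) = 2.98e+05·(0.0363)²/(32·0.0218·1920) = 0.2932 m/s.
Check: Re = ρVD/μ = 1110·0.2932·0.0363/0.0218 = 541.9 < 2300, so the laminar assumption holds.

V ≈ 0.293 m/s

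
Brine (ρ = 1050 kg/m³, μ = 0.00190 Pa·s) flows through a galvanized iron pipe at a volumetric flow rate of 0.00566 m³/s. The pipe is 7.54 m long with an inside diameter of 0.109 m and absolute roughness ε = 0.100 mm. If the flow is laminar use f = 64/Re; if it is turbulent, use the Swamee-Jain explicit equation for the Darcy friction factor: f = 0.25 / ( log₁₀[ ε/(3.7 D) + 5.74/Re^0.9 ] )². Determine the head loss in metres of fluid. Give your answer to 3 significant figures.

h_f ≈ 0.0325 m

Cross-sectional area A = πD²/4 = π(0.109)²/4 = 0.009331 m²; mean velocity V = Q/A = 0.00566/0.009331 = 0.6066 m/s.
Reynolds number Re = ρVD/μ = 1050 · 0.6066 · 0.109 / 0.0019 = 3.654e+04.
Re > 4000 → turbulent. Relative roughness ε/D = 0.0001/0.109 = 0.000917. Swamee-Jain: f = 0.25/(log₁₀[0.000917/3.7 + 5.74/3.654e+04^0.9])² = 0.25/(log₁₀[0.000248 + 0.000449])² = 0.25/(-3.157)² = 0.02509.
Darcy-Weisbach: ΔP = f(L/D)(ρV²/2) = 0.02509·(7.54/0.109)·(1050·0.6066²/2) = 0.02509·69.17·193.2 = 335.2 Pa.
Head loss h_f = ΔP/(ρg) = 335.2/(1050·9.81) = 0.0325 m.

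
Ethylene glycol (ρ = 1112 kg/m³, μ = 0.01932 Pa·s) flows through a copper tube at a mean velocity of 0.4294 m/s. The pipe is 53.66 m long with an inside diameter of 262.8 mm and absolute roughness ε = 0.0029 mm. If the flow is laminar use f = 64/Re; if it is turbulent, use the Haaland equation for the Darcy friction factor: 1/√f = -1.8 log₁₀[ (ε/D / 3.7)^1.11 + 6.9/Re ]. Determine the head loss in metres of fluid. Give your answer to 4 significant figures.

Reynolds number Re = ρVD/μ = 1112 · 0.4294 · 0.2628 / 0.0193 = 6495.
Re > 4000 → turbulent. Relative roughness ε/D = 2.9e-06/0.2628 = 1.1e-05. Haaland: 1/√f = -1.8 log₁₀[(1.1e-05/3.7)^1.11 + 6.9/6495] = -1.8 log₁₀[7.36e-07 + 0.00106] = 5.352, so f = 0.03491.
Darcy-Weisbach: ΔP = f(L/D)(ρV²/2) = 0.03491·(53.66/0.2628)·(1112·0.4294²/2) = 0.03491·204.2·102.5 = 730.7 Pa.
Head loss h_f = ΔP/(ρg) = 730.7/(1112·9.81) = 0.06699 m.

h_f ≈ 0.06699 m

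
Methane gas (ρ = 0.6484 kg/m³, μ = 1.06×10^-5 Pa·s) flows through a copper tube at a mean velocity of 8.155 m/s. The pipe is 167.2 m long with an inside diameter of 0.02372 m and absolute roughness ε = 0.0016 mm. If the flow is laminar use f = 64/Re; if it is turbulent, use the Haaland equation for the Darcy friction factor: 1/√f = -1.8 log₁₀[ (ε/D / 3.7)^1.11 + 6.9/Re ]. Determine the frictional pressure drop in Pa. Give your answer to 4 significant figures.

ΔP ≈ 4496 Pa

Reynolds number Re = ρVD/μ = 0.6484 · 8.155 · 0.02372 / 1.06e-05 = 1.183e+04.
Re > 4000 → turbulent. Relative roughness ε/D = 1.6e-06/0.02372 = 6.75e-05. Haaland: 1/√f = -1.8 log₁₀[(6.75e-05/3.7)^1.11 + 6.9/1.183e+04] = -1.8 log₁₀[5.49e-06 + 0.000583] = 5.814, so f = 0.02958.
Darcy-Weisbach: ΔP = f(L/D)(ρV²/2) = 0.02958·(167.2/0.02372)·(0.6484·8.155²/2) = 0.02958·7049·21.56 = 4496 Pa.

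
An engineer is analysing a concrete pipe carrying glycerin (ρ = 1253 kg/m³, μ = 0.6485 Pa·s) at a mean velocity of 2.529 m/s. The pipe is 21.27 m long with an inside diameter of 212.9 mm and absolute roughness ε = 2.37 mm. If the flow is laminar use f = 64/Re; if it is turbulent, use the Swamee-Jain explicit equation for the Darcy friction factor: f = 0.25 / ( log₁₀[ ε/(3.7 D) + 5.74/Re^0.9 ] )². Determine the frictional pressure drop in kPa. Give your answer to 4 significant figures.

ΔP ≈ 24.63 kPa

Reynolds number Re = ρVD/μ = 1253 · 2.529 · 0.2129 / 0.648 = 1040.
Re < 2300 → laminar flow, so f = 64/Re = 64/1040 = 0.06152 (the turbulent correlation is not needed).
Darcy-Weisbach: ΔP = f(L/D)(ρV²/2) = 0.06152·(21.27/0.2129)·(1253·2.529²/2) = 0.06152·99.91·4007 = 2.463e+04 Pa.
ΔP = 2.463e+04 Pa = 24.63 kPa.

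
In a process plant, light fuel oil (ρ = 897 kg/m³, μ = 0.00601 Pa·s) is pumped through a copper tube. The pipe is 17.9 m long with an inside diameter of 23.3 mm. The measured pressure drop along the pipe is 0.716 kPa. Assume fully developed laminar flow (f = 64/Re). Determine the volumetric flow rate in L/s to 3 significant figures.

Q ≈ 0.0481 L/s

For laminar flow, f = 64/Re with Re = ρVD/μ, so Darcy-Weisbach reduces to ΔP = 32μLV/D². Solving for V: V = ΔP·D²/(32μL) = 716·(0.0233)²/(32·0.00601·17.9) = 0.1129 m/s.
Check: Re = ρVD/μ = 897·0.1129·0.0233/0.00601 = 392.7 < 2300, so the laminar assumption holds.
Q = V·A = 0.1129·(π/4·0.0233²) = 4.814e-05 m³/s = 0.0481 L/s.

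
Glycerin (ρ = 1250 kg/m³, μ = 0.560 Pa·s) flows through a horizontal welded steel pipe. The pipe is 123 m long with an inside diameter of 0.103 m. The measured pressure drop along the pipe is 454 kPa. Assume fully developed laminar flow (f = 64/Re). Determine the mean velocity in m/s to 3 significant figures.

For laminar flow, f = 64/Re with Re = ρVD/μ, so Darcy-Weisbach reduces to ΔP = 32μLV/D². Solving for V: V = ΔP·D²/(32μL) = 4.54e+05·(0.103)²/(32·0.56·123) = 2.185 m/s.
Check: Re = ρVD/μ = 1250·2.185·0.103/0.56 = 502.4 < 2300, so the laminar assumption holds.

V ≈ 2.19 m/s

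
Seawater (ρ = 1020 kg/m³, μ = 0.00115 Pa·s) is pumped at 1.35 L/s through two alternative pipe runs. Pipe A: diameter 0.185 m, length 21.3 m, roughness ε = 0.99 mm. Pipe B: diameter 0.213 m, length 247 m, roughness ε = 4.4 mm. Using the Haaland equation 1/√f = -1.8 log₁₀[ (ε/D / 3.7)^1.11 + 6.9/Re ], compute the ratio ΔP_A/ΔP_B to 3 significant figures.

Pipe A: V = Q/A = 0.00135/0.02688 = 0.05022 m/s; Re = 8241; ε/D = 0.00535; Haaland → f = 0.03903; ΔP_A = f(L/D)(ρV²/2) = 5.781 Pa.
Pipe B: V = Q/A = 0.00135/0.03563 = 0.03789 m/s; Re = 7158; ε/D = 0.0207; Haaland → f = 0.05425; ΔP_B = f(L/D)(ρV²/2) = 46.05 Pa.
ΔP_A/ΔP_B = 5.781/46.05 = 0.126.

ΔP_A/ΔP_B ≈ 0.126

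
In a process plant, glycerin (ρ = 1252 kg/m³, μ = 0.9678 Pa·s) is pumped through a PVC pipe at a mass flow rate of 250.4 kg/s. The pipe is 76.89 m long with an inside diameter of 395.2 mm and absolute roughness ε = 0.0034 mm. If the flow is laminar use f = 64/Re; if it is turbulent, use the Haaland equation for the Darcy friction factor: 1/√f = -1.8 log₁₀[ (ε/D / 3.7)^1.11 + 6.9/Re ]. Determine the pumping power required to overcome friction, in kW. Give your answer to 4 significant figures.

P ≈ 4.972 kW

A = πD²/4 = π(0.3952)²/4 = 0.1227 m²; mean velocity V = ṁ/(ρA) = 250.4/(1252 · 0.1227) = 1.63 m/s.
Reynolds number Re = ρVD/μ = 1252 · 1.63 · 0.3952 / 0.968 = 833.6.
Re < 2300 → laminar flow, so f = 64/Re = 64/833.6 = 0.07678 (the turbulent correlation is not needed).
Darcy-Weisbach: ΔP = f(L/D)(ρV²/2) = 0.07678·(76.89/0.3952)·(1252·1.63²/2) = 0.07678·194.6·1664 = 2.486e+04 Pa.
Q = ṁ/ρ = 250.4/1252 = 0.2 m³/s.
Pumping power P = QΔP = 0.2·2.486e+04 = 4971.7 W = 4.972 kW.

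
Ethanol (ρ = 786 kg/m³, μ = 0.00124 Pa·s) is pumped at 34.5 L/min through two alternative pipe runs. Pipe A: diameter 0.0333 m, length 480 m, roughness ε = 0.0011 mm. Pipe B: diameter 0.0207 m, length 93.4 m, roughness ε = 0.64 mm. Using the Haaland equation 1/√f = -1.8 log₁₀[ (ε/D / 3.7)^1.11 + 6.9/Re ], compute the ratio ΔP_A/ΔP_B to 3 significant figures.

ΔP_A/ΔP_B ≈ 0.227

Pipe A: V = Q/A = 0.000575/0.0008709 = 0.6602 m/s; Re = 1.394e+04; ε/D = 3.3e-05; Haaland → f = 0.02829; ΔP_A = f(L/D)(ρV²/2) = 6.985e+04 Pa.
Pipe B: V = Q/A = 0.000575/0.0003365 = 1.709 m/s; Re = 2.242e+04; ε/D = 0.0309; Haaland → f = 0.05936; ΔP_B = f(L/D)(ρV²/2) = 3.073e+05 Pa.
ΔP_A/ΔP_B = 6.985e+04/3.073e+05 = 0.227.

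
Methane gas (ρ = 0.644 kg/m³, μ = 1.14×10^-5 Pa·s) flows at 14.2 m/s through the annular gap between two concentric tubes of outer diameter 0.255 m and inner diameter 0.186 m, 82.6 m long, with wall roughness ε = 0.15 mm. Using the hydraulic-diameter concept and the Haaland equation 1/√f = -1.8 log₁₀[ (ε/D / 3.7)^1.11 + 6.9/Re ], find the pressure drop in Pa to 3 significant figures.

ΔP ≈ 2060 Pa

Hydraulic diameter D_h = 4A/P = D_o - D_i = 0.255 - 0.186 = 0.069 m.
Re = ρVD_h/μ = 0.644·14.2·0.069/1.14e-05 = 5.535e+04.
ε/D_h = 0.00015/0.069 = 0.00217; Haaland gives 1/√f = -1.8 log₁₀[0.000259+0.000125] = 6.148, so f = 0.02645.
ΔP = f(L/D_h)(ρV²/2) = 0.02645·82.6/0.069·64.93 = 2056 Pa.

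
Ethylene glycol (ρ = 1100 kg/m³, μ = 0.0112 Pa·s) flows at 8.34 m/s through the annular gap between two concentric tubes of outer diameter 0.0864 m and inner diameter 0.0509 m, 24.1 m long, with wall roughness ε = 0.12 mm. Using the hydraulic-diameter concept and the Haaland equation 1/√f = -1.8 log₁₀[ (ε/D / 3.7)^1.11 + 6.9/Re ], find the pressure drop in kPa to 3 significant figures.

ΔP ≈ 793 kPa

Hydraulic diameter D_h = 4A/P = D_o - D_i = 0.0864 - 0.0509 = 0.0355 m.
Re = ρVD_h/μ = 1100·8.34·0.0355/0.0112 = 2.908e+04.
ε/D_h = 0.00012/0.0355 = 0.00338; Haaland gives 1/√f = -1.8 log₁₀[0.000423+0.000237] = 5.724, so f = 0.03052.
ΔP = f(L/D_h)(ρV²/2) = 0.03052·24.1/0.0355·3.826e+04 = 7.926e+05 Pa.
ΔP = 793 kPa.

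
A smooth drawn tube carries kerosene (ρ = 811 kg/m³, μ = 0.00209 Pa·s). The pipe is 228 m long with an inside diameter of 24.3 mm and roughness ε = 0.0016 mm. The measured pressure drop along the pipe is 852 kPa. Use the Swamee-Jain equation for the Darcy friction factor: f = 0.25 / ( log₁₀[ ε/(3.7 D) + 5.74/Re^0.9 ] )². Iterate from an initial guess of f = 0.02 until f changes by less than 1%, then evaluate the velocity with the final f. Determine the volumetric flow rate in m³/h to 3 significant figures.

Rearranging Darcy-Weisbach: V = √(2·ΔP·D/(f·L·ρ)). With ε/D = 1.6e-06/0.0243 = 6.58e-05, iterate starting from f = 0.02:
  f = 0.02 → V = √(2·8.52e+05·0.0243/(0.02·228·811)) = 3.346 m/s; Re = ρVD/μ = 3.155e+04; f → 0.0233
  f = 0.0233 → V = 3.1 m/s; Re = 2.923e+04; f → 0.02372
  f = 0.02372 → V = 3.073 m/s; Re = 2.897e+04; f → 0.02377
Converged (Δf/f < 1%). With the final f = 0.02377: V = √(2·8.52e+05·0.0243/(0.02377·228·811)) = 3.069 m/s.
Q = V·A = 3.069·(π/4·0.0243²) = 0.001423 m³/s = 5.12 m³/h.

Q ≈ 5.12 m³/h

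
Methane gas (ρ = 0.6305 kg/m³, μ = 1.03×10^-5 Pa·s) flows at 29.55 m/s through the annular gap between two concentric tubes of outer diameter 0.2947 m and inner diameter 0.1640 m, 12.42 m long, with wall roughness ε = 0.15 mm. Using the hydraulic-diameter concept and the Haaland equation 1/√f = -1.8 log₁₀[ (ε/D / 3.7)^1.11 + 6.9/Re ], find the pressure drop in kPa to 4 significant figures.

Hydraulic diameter D_h = 4A/P = D_o - D_i = 0.2947 - 0.164 = 0.1307 m.
Re = ρVD_h/μ = 0.6305·29.55·0.1307/1.03e-05 = 2.364e+05.
ε/D_h = 0.00015/0.1307 = 0.00115; Haaland gives 1/√f = -1.8 log₁₀[0.000128+2.92e-05] = 6.849, so f = 0.02132.
ΔP = f(L/D_h)(ρV²/2) = 0.02132·12.42/0.1307·275.3 = 557.7 Pa.
ΔP = 0.5577 kPa.

ΔP ≈ 0.5577 kPa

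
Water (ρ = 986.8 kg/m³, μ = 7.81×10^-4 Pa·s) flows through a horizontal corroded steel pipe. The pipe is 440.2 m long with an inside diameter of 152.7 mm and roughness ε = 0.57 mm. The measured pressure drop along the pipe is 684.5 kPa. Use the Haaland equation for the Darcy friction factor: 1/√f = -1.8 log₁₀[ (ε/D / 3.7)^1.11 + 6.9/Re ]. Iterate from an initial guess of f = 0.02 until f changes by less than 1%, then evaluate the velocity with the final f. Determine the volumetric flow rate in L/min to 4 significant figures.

Rearranging Darcy-Weisbach: V = √(2·ΔP·D/(f·L·ρ)). With ε/D = 0.00057/0.1527 = 0.00373, iterate starting from f = 0.02:
  f = 0.02 → V = √(2·6.845e+05·0.1527/(0.02·440.2·986.8)) = 4.905 m/s; Re = ρVD/μ = 9.464e+05; f → 0.02802
  f = 0.02802 → V = 4.145 m/s; Re = 7.996e+05; f → 0.02804
Converged (Δf/f < 1%). With the final f = 0.02804: V = √(2·6.845e+05·0.1527/(0.02804·440.2·986.8)) = 4.143 m/s.
Q = V·A = 4.143·(π/4·0.1527²) = 0.07587 m³/s = 4552 L/min.

Q ≈ 4552 L/min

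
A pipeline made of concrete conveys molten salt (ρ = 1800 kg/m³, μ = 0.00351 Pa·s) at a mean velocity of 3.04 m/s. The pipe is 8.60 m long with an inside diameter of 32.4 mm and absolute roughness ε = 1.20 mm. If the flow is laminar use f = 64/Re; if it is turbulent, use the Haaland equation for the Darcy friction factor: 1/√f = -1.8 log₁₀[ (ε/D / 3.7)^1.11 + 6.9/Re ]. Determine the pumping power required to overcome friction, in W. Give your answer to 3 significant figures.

P ≈ 350 W

Reynolds number Re = ρVD/μ = 1800 · 3.04 · 0.0324 / 0.00351 = 5.051e+04.
Re > 4000 → turbulent. Relative roughness ε/D = 0.0012/0.0324 = 0.037. Haaland: 1/√f = -1.8 log₁₀[(0.037/3.7)^1.11 + 6.9/5.051e+04] = -1.8 log₁₀[0.00603 + 0.000137] = 3.978, so f = 0.06321.
Darcy-Weisbach: ΔP = f(L/D)(ρV²/2) = 0.06321·(8.6/0.0324)·(1800·3.04²/2) = 0.06321·265.4·8317 = 1.395e+05 Pa.
Q = V·A = 3.04·0.0008245 = 0.002506 m³/s.
Pumping power P = QΔP = 0.002506·1.395e+05 = 349.7 W = 350 W.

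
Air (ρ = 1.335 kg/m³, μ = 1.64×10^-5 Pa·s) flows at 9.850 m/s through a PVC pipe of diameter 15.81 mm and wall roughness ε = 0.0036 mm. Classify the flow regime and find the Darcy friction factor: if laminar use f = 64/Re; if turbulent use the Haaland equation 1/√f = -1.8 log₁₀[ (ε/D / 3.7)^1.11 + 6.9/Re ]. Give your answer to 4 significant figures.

f ≈ 0.02926

Re = ρVD/μ = 1.335·9.85·0.01581/1.64e-05 = 1.268e+04.
Re > 4000 → turbulent. ε/D = 3.6e-06/0.01581 = 0.000228; Haaland: 1/√f = -1.8 log₁₀[2.12e-05 + 0.000544] = 5.846, so f = 0.02926.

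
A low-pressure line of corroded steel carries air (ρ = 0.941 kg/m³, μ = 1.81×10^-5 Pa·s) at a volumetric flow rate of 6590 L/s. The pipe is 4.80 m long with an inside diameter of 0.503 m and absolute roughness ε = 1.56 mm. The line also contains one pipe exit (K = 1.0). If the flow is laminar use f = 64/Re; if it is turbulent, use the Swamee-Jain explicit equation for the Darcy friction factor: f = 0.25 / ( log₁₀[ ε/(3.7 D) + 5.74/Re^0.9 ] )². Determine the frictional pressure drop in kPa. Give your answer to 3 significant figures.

ΔP ≈ 0.649 kPa

Q = 6590 L/s = 6590/1000 = 6.59 m³/s.
Cross-sectional area A = πD²/4 = π(0.503)²/4 = 0.1987 m²; mean velocity V = Q/A = 6.59/0.1987 = 33.16 m/s.
Reynolds number Re = ρVD/μ = 0.941 · 33.16 · 0.503 / 1.81e-05 = 8.672e+05.
Re > 4000 → turbulent. Relative roughness ε/D = 0.00156/0.503 = 0.0031. Swamee-Jain: f = 0.25/(log₁₀[0.0031/3.7 + 5.74/8.672e+05^0.9])² = 0.25/(log₁₀[0.000838 + 2.6e-05])² = 0.25/(-3.063)² = 0.02664.
Total minor-loss coefficient ΣK = 1·1 = 1.
ΔP = [f·L/D + ΣK]·(ρV²/2) = [0.02664·4.8/0.503 + 1]·(0.941·33.16²/2) = [0.2542 + 1]·517.5 = 649 Pa.
ΔP = 649 Pa = 0.649 kPa.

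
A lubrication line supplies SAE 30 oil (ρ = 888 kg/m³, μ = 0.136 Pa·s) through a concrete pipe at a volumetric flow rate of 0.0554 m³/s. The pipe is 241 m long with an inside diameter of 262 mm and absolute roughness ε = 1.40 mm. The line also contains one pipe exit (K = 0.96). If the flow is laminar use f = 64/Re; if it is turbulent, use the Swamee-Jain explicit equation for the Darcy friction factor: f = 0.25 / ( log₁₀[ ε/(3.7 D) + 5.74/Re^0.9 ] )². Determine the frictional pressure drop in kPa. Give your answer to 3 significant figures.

ΔP ≈ 16.2 kPa

Cross-sectional area A = πD²/4 = π(0.262)²/4 = 0.05391 m²; mean velocity V = Q/A = 0.0554/0.05391 = 1.028 m/s.
Reynolds number Re = ρVD/μ = 888 · 1.028 · 0.262 / 0.136 = 1758.
Re < 2300 → laminar flow, so f = 64/Re = 64/1758 = 0.03641 (the turbulent correlation is not needed).
Total minor-loss coefficient ΣK = 1·0.96 = 0.96.
ΔP = [f·L/D + ΣK]·(ρV²/2) = [0.03641·241/0.262 + 0.96]·(888·1.028²/2) = [33.49 + 0.96]·468.8 = 1.615e+04 Pa.
ΔP = 1.615e+04 Pa = 16.2 kPa.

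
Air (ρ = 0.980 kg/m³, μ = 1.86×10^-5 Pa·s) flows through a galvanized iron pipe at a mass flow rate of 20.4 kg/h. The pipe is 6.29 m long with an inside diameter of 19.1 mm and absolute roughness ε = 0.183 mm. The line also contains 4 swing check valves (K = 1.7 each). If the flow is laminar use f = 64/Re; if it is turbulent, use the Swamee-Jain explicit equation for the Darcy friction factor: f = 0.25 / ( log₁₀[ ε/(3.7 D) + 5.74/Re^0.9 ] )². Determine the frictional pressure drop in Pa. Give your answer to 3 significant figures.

ṁ = 20.4 kg/h = 20.4/3600 = 0.005667 kg/s.
A = πD²/4 = π(0.0191)²/4 = 0.0002865 m²; mean velocity V = ṁ/(ρA) = 0.005667/(0.98 · 0.0002865) = 20.18 m/s.
Reynolds number Re = ρVD/μ = 0.98 · 20.18 · 0.0191 / 1.86e-05 = 2.031e+04.
Re > 4000 → turbulent. Relative roughness ε/D = 0.000183/0.0191 = 0.00958. Swamee-Jain: f = 0.25/(log₁₀[0.00958/3.7 + 5.74/2.031e+04^0.9])² = 0.25/(log₁₀[0.00259 + 0.000762])² = 0.25/(-2.475)² = 0.04082.
Total minor-loss coefficient ΣK = 4·1.7 = 6.8.
ΔP = [f·L/D + ΣK]·(ρV²/2) = [0.04082·6.29/0.0191 + 6.8]·(0.98·20.18²/2) = [13.44 + 6.8]·199.6 = 4040 Pa.

ΔP ≈ 4040 Pa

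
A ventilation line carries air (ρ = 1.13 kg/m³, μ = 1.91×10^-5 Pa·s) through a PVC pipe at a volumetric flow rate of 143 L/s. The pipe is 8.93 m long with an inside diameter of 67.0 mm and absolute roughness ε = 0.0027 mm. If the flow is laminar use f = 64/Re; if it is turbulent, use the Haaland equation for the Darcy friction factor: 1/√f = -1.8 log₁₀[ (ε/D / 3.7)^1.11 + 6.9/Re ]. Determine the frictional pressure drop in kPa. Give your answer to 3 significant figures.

Q = 143 L/s = 143/1000 = 0.143 m³/s.
Cross-sectional area A = πD²/4 = π(0.067)²/4 = 0.003526 m²; mean velocity V = Q/A = 0.143/0.003526 = 40.56 m/s.
Reynolds number Re = ρVD/μ = 1.13 · 40.56 · 0.067 / 1.91e-05 = 1.608e+05.
Re > 4000 → turbulent. Relative roughness ε/D = 2.7e-06/0.067 = 4.03e-05. Haaland: 1/√f = -1.8 log₁₀[(4.03e-05/3.7)^1.11 + 6.9/1.608e+05] = -1.8 log₁₀[3.1e-06 + 4.29e-05] = 7.807, so f = 0.01641.
Darcy-Weisbach: ΔP = f(L/D)(ρV²/2) = 0.01641·(8.93/0.067)·(1.13·40.56²/2) = 0.01641·133.3·929.5 = 2033 Pa.
ΔP = 2033 Pa = 2.03 kPa.

ΔP ≈ 2.03 kPa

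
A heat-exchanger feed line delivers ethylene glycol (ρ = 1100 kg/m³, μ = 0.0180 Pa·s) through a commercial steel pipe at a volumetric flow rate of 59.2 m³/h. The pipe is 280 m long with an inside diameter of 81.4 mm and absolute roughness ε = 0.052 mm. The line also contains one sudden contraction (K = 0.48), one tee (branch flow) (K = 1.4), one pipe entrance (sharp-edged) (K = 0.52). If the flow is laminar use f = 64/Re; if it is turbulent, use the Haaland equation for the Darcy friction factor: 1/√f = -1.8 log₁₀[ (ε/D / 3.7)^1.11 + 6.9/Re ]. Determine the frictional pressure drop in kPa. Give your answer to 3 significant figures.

Q = 59.2 m³/h = 59.2/3600 = 0.01644 m³/s.
Cross-sectional area A = πD²/4 = π(0.0814)²/4 = 0.005204 m²; mean velocity V = Q/A = 0.01644/0.005204 = 3.16 m/s.
Reynolds number Re = ρVD/μ = 1100 · 3.16 · 0.0814 / 0.018 = 1.572e+04.
Re > 4000 → turbulent. Relative roughness ε/D = 5.2e-05/0.0814 = 0.000639. Haaland: 1/√f = -1.8 log₁₀[(0.000639/3.7)^1.11 + 6.9/1.572e+04] = -1.8 log₁₀[6.66e-05 + 0.000439] = 5.933, so f = 0.02841.
Total minor-loss coefficient ΣK = 1·0.48 + 1·1.4 + 1·0.52 = 2.4.
ΔP = [f·L/D + ΣK]·(ρV²/2) = [0.02841·280/0.0814 + 2.4]·(1100·3.16²/2) = [97.71 + 2.4]·5492 = 5.498e+05 Pa.
ΔP = 5.498e+05 Pa = 550 kPa.

ΔP ≈ 550 kPa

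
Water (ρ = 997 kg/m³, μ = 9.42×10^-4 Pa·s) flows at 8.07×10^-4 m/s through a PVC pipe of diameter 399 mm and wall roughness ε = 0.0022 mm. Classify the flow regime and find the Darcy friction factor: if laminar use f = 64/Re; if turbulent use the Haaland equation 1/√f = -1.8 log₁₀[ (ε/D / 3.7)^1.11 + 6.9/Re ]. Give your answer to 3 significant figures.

Re = ρVD/μ = 997·0.000807·0.399/0.000942 = 340.8.
Re < 2300 → laminar, so f = 64/Re = 0.1878 (roughness is irrelevant in laminar flow).

f ≈ 0.188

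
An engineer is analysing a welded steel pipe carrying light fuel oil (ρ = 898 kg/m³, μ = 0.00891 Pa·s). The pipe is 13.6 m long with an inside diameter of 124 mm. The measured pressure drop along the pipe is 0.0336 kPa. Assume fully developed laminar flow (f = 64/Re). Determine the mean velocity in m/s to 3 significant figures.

For laminar flow, f = 64/Re with Re = ρVD/μ, so Darcy-Weisbach reduces to ΔP = 32μLV/D². Solving for V: V = ΔP·D²/(32μL) = 33.6·(0.124)²/(32·0.00891·13.6) = 0.1332 m/s.
Check: Re = ρVD/μ = 898·0.1332·0.124/0.00891 = 1665 < 2300, so the laminar assumption holds.

V ≈ 0.133 m/s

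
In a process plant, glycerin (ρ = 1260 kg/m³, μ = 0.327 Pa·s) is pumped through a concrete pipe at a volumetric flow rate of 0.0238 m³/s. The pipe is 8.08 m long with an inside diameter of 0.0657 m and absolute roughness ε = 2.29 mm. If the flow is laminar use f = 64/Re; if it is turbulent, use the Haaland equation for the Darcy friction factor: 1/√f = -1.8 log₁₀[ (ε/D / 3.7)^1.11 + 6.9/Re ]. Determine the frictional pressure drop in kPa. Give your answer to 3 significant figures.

Cross-sectional area A = πD²/4 = π(0.0657)²/4 = 0.00339 m²; mean velocity V = Q/A = 0.0238/0.00339 = 7.02 m/s.
Reynolds number Re = ρVD/μ = 1260 · 7.02 · 0.0657 / 0.327 = 1777.
Re < 2300 → laminar flow, so f = 64/Re = 64/1777 = 0.03601 (the turbulent correlation is not needed).
Darcy-Weisbach: ΔP = f(L/D)(ρV²/2) = 0.03601·(8.08/0.0657)·(1260·7.02²/2) = 0.03601·123·3.105e+04 = 1.375e+05 Pa.
ΔP = 1.375e+05 Pa = 138 kPa.

ΔP ≈ 138 kPa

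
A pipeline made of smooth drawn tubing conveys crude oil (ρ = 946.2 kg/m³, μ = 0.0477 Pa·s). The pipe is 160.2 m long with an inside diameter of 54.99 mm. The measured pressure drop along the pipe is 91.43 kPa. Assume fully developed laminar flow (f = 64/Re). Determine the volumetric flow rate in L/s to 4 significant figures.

Q ≈ 2.685 L/s

For laminar flow, f = 64/Re with Re = ρVD/μ, so Darcy-Weisbach reduces to ΔP = 32μLV/D². Solving for V: V = ΔP·D²/(32μL) = 9.143e+04·(0.05499)²/(32·0.0477·160.2) = 1.131 m/s.
Check: Re = ρVD/μ = 946.2·1.131·0.05499/0.0477 = 1233 < 2300, so the laminar assumption holds.
Q = V·A = 1.131·(π/4·0.05499²) = 0.002685 m³/s = 2.685 L/s.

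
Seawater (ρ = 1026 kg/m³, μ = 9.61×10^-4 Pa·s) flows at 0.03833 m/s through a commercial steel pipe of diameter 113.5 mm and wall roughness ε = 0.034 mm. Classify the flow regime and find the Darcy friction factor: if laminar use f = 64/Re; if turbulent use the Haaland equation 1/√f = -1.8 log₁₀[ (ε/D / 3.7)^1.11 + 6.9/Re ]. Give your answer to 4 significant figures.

f ≈ 0.03882

Re = ρVD/μ = 1026·0.03833·0.1135/0.000961 = 4645.
Re > 4000 → turbulent. ε/D = 3.4e-05/0.1135 = 0.0003; Haaland: 1/√f = -1.8 log₁₀[2.87e-05 + 0.00149] = 5.076, so f = 0.03882.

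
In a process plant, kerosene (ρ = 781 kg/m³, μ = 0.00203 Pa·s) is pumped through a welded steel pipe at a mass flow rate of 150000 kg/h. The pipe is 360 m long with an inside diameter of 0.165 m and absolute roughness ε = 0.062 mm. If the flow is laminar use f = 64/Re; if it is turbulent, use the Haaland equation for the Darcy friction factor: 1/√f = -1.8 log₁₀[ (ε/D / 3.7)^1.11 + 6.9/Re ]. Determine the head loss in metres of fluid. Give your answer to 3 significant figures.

ṁ = 150000 kg/h = 150000/3600 = 41.67 kg/s.
A = πD²/4 = π(0.165)²/4 = 0.02138 m²; mean velocity V = ṁ/(ρA) = 41.67/(781 · 0.02138) = 2.495 m/s.
Reynolds number Re = ρVD/μ = 781 · 2.495 · 0.165 / 0.00203 = 1.584e+05.
Re > 4000 → turbulent. Relative roughness ε/D = 6.2e-05/0.165 = 0.000376. Haaland: 1/√f = -1.8 log₁₀[(0.000376/3.7)^1.11 + 6.9/1.584e+05] = -1.8 log₁₀[3.69e-05 + 4.36e-05] = 7.37, so f = 0.01841.
Darcy-Weisbach: ΔP = f(L/D)(ρV²/2) = 0.01841·(360/0.165)·(781·2.495²/2) = 0.01841·2182·2431 = 9.766e+04 Pa.
Head loss h_f = ΔP/(ρg) = 9.766e+04/(781·9.81) = 12.7 m.

h_f ≈ 12.7 m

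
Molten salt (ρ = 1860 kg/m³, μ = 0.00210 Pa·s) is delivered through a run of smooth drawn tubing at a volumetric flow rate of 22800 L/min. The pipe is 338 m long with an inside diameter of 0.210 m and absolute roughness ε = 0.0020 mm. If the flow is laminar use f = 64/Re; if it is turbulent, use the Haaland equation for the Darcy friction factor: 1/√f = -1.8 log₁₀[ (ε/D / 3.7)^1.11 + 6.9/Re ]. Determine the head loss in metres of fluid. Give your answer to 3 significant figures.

h_f ≈ 105 m

Q = 22800 L/min = 22800/60000 = 0.38 m³/s.
Cross-sectional area A = πD²/4 = π(0.21)²/4 = 0.03464 m²; mean velocity V = Q/A = 0.38/0.03464 = 10.97 m/s.
Reynolds number Re = ρVD/μ = 1860 · 10.97 · 0.21 / 0.0021 = 2.041e+06.
Re > 4000 → turbulent. Relative roughness ε/D = 2e-06/0.21 = 9.52e-06. Haaland: 1/√f = -1.8 log₁₀[(9.52e-06/3.7)^1.11 + 6.9/2.041e+06] = -1.8 log₁₀[6.25e-07 + 3.38e-06] = 9.715, so f = 0.0106.
Darcy-Weisbach: ΔP = f(L/D)(ρV²/2) = 0.0106·(338/0.21)·(1860·10.97²/2) = 0.0106·1610·1.119e+05 = 1.909e+06 Pa.
Head loss h_f = ΔP/(ρg) = 1.909e+06/(1860·9.81) = 105 m.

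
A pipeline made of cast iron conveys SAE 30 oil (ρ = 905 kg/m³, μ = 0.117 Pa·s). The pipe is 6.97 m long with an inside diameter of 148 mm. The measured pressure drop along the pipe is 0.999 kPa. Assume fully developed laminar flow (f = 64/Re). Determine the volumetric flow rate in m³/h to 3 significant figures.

For laminar flow, f = 64/Re with Re = ρVD/μ, so Darcy-Weisbach reduces to ΔP = 32μLV/D². Solving for V: V = ΔP·D²/(32μL) = 999·(0.148)²/(32·0.117·6.97) = 0.8385 m/s.
Check: Re = ρVD/μ = 905·0.8385·0.148/0.117 = 959.9 < 2300, so the laminar assumption holds.
Q = V·A = 0.8385·(π/4·0.148²) = 0.01443 m³/s = 51.9 m³/h.

Q ≈ 51.9 m³/h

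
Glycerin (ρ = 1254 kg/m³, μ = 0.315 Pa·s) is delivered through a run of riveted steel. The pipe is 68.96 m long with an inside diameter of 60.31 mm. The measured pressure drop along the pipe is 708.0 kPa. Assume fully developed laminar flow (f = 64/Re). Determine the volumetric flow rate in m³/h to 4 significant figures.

Q ≈ 38.10 m³/h

For laminar flow, f = 64/Re with Re = ρVD/μ, so Darcy-Weisbach reduces to ΔP = 32μLV/D². Solving for V: V = ΔP·D²/(32μL) = 7.08e+05·(0.06031)²/(32·0.315·68.96) = 3.705 m/s.
Check: Re = ρVD/μ = 1254·3.705·0.06031/0.315 = 889.5 < 2300, so the laminar assumption holds.
Q = V·A = 3.705·(π/4·0.06031²) = 0.01058 m³/s = 38.10 m³/h.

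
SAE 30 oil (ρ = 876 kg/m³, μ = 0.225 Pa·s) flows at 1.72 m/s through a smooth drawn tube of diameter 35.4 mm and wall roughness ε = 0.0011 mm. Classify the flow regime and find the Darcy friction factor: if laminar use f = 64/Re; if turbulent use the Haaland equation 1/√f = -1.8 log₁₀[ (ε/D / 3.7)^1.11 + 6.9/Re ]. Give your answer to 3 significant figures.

Re = ρVD/μ = 876·1.72·0.0354/0.225 = 237.1.
Re < 2300 → laminar, so f = 64/Re = 0.27 (roughness is irrelevant in laminar flow).

f ≈ 0.270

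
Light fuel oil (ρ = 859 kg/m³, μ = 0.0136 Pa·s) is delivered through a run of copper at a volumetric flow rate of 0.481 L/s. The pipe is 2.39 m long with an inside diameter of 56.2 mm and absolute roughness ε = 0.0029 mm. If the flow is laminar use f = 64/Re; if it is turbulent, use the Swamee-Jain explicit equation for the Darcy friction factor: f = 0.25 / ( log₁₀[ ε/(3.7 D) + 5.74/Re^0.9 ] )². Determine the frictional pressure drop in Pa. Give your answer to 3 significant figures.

Q = 0.481 L/s = 0.481/1000 = 0.000481 m³/s.
Cross-sectional area A = πD²/4 = π(0.0562)²/4 = 0.002481 m²; mean velocity V = Q/A = 0.000481/0.002481 = 0.1939 m/s.
Reynolds number Re = ρVD/μ = 859 · 0.1939 · 0.0562 / 0.0136 = 688.3.
Re < 2300 → laminar flow, so f = 64/Re = 64/688.3 = 0.09298 (the turbulent correlation is not needed).
Darcy-Weisbach: ΔP = f(L/D)(ρV²/2) = 0.09298·(2.39/0.0562)·(859·0.1939²/2) = 0.09298·42.53·16.15 = 63.86 Pa.

ΔP ≈ 63.9 Pa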